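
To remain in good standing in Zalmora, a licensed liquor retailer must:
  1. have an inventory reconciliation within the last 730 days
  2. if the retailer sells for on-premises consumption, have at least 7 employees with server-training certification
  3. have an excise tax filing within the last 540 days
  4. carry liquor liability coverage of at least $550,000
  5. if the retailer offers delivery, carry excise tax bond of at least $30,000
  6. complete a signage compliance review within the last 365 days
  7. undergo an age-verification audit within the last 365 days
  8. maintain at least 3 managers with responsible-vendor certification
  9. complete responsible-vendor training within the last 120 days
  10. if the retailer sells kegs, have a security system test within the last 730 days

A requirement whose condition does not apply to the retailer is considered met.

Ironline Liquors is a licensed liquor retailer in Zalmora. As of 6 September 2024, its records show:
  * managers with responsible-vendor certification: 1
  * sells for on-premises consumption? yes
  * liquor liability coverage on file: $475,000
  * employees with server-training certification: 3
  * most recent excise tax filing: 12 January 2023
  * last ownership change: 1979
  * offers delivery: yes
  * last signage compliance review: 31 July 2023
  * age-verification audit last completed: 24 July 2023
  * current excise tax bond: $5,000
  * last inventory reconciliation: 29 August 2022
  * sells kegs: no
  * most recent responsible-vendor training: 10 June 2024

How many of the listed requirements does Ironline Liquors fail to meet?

8

1. inventory reconciliation 739 days ago vs limit 730 → not met
2. condition 'sells for on-premises consumption' holds; employees with server-training certification 3 < 7 → not met
3. excise tax filing 603 days ago vs limit 540 → not met
4. liquor liability coverage $475,000 < $550,000 → not met
5. condition 'offers delivery' holds; excise tax bond $5,000 < $30,000 → not met
6. signage compliance review 403 days ago vs limit 365 → not met
7. age-verification audit 410 days ago vs limit 365 → not met
8. managers with responsible-vendor certification 1 < 3 → not met
9. responsible-vendor training 88 days ago vs limit 120 → met
10. condition 'sells kegs' does not hold → requirement n/a → met
Not met: 8 of 10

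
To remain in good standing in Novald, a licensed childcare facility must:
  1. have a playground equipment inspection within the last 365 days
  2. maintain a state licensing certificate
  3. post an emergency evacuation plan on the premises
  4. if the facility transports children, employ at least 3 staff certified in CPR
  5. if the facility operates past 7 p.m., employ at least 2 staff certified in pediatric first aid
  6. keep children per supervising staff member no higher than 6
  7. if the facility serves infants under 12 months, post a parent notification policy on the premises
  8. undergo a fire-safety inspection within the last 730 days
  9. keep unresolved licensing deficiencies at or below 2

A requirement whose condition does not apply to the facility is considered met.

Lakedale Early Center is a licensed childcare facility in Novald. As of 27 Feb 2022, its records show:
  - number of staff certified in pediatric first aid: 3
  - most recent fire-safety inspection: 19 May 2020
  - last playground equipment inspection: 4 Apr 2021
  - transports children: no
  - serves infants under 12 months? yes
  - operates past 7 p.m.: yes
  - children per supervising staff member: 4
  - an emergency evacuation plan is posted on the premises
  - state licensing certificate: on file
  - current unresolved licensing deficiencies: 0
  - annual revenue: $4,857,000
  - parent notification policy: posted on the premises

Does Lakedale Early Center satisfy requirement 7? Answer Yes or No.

7. condition 'serves infants under 12 months' holds; parent notification policy present → met

Yes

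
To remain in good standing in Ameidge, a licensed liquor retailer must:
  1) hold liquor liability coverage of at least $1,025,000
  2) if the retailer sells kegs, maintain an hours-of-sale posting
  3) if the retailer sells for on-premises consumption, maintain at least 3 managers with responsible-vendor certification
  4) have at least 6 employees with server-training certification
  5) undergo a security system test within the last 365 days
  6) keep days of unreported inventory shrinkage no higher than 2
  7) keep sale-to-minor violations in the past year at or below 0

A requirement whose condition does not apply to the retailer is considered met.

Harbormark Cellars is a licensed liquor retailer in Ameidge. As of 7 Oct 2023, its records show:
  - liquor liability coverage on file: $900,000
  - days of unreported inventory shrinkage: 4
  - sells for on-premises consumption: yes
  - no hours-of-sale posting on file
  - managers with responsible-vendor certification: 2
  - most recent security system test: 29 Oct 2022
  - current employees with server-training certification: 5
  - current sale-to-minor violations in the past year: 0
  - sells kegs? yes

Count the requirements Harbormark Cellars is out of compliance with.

5

1. liquor liability coverage $900,000 < $1,025,000 → not met
2. condition 'sells kegs' holds; hours-of-sale posting absent → not met
3. condition 'sells for on-premises consumption' holds; managers with responsible-vendor certification 2 < 3 → not met
4. employees with server-training certification 5 < 6 → not met
5. security system test 343 days ago vs limit 365 → met
6. days of unreported inventory shrinkage 4 > 2 → not met
7. sale-to-minor violations in the past year 0 ≤ 0 → met
Not met: 5 of 7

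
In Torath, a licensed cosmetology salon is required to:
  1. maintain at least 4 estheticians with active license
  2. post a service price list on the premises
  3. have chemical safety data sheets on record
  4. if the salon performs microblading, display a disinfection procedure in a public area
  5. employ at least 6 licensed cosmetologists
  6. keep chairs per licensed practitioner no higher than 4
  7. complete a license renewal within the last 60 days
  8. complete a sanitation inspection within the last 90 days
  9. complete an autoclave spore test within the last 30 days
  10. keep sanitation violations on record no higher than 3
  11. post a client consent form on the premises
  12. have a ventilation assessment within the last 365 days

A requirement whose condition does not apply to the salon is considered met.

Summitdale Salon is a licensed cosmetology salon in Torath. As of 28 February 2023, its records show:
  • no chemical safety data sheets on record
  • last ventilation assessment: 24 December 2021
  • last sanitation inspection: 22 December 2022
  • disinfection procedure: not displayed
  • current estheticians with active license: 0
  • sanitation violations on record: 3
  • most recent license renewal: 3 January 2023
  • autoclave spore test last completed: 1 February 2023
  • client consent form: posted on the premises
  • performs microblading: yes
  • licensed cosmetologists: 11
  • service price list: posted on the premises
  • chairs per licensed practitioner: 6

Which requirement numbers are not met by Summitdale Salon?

1. estheticians with active license 0 < 4 → not met
2. service price list present → met
3. chemical safety data sheets absent → not met
4. condition 'performs microblading' holds; disinfection procedure absent → not met
5. licensed cosmetologists 11 ≥ 6 → met
6. chairs per licensed practitioner 6 > 4 → not met
7. license renewal 56 days ago vs limit 60 → met
8. sanitation inspection 68 days ago vs limit 90 → met
9. autoclave spore test 27 days ago vs limit 30 → met
10. sanitation violations on record 3 ≤ 3 → met
11. client consent form present → met
12. ventilation assessment 431 days ago vs limit 365 → not met
Not met: 1, 3, 4, 6, 12

1, 3, 4, 6, 12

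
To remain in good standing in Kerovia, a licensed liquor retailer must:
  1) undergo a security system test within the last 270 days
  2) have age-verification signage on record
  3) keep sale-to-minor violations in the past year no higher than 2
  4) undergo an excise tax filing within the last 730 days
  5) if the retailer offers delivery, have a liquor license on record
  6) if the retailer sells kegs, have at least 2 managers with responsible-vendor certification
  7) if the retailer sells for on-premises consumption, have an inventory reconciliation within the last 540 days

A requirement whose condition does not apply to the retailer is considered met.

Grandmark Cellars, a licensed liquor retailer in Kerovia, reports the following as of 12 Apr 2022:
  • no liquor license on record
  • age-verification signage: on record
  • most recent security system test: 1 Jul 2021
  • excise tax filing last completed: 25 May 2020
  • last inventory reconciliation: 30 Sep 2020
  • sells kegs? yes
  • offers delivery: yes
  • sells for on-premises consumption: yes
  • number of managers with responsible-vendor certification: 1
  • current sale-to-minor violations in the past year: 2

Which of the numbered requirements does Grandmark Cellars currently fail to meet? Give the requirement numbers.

1. security system test 285 days ago vs limit 270 → not met
2. age-verification signage present → met
3. sale-to-minor violations in the past year 2 ≤ 2 → met
4. excise tax filing 687 days ago vs limit 730 → met
5. condition 'offers delivery' holds; liquor license absent → not met
6. condition 'sells kegs' holds; managers with responsible-vendor certification 1 < 2 → not met
7. condition 'sells for on-premises consumption' holds; inventory reconciliation 559 days ago vs limit 540 → not met
Not met: 1, 5, 6, 7

1, 5, 6, 7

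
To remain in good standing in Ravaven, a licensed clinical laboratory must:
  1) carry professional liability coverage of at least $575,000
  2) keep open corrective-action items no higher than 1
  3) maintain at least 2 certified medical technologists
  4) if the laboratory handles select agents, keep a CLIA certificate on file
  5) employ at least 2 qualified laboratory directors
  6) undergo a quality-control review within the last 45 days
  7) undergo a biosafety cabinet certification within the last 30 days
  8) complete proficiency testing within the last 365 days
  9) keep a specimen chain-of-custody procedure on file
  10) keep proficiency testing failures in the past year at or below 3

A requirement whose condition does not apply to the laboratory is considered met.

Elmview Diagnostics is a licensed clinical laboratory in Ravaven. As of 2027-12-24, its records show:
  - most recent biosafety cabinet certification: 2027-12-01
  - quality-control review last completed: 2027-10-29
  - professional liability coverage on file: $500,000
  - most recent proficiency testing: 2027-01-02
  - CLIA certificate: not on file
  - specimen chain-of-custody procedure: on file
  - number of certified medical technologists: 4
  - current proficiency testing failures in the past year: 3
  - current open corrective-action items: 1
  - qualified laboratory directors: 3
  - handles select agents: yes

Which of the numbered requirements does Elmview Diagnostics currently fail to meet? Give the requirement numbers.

1, 4, 6

1. professional liability coverage $500,000 < $575,000 → not met
2. open corrective-action items 1 ≤ 1 → met
3. certified medical technologists 4 ≥ 2 → met
4. condition 'handles select agents' holds; CLIA certificate absent → not met
5. qualified laboratory directors 3 ≥ 2 → met
6. quality-control review 56 days ago vs limit 45 → not met
7. biosafety cabinet certification 23 days ago vs limit 30 → met
8. proficiency testing 356 days ago vs limit 365 → met
9. specimen chain-of-custody procedure present → met
10. proficiency testing failures in the past year 3 ≤ 3 → met
Not met: 1, 4, 6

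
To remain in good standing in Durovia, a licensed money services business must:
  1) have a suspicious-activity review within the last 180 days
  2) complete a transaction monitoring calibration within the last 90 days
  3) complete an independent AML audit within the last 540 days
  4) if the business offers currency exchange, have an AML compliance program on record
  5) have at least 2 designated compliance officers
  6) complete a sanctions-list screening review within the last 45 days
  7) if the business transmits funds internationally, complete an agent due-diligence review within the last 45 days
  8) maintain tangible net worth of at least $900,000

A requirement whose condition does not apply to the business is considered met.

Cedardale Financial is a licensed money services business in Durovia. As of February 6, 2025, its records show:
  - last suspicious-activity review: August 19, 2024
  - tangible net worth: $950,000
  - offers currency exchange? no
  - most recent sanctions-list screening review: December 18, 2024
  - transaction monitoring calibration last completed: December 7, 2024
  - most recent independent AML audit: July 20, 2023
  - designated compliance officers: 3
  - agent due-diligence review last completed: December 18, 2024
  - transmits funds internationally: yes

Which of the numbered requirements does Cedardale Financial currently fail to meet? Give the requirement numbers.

1. suspicious-activity review 171 days ago vs limit 180 → met
2. transaction monitoring calibration 61 days ago vs limit 90 → met
3. independent AML audit 567 days ago vs limit 540 → not met
4. condition 'offers currency exchange' does not hold → requirement n/a → met
5. designated compliance officers 3 ≥ 2 → met
6. sanctions-list screening review 50 days ago vs limit 45 → not met
7. condition 'transmits funds internationally' holds; agent due-diligence review 50 days ago vs limit 45 → not met
8. tangible net worth $950,000 ≥ $900,000 → met
Not met: 3, 6, 7

3, 6, 7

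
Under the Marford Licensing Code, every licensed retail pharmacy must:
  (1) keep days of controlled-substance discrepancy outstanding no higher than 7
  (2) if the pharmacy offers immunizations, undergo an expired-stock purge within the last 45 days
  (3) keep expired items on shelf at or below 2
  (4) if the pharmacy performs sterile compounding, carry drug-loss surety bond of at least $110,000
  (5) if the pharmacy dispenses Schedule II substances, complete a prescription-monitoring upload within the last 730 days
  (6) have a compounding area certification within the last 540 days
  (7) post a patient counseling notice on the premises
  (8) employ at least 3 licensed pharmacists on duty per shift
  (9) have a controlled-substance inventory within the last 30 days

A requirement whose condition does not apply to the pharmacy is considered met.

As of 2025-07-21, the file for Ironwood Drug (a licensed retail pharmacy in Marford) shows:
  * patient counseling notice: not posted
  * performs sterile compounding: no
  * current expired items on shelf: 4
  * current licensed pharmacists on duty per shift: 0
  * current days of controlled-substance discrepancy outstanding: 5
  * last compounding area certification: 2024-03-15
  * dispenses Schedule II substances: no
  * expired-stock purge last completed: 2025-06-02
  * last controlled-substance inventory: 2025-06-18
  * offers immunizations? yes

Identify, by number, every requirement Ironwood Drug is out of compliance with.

1. days of controlled-substance discrepancy outstanding 5 ≤ 7 → met
2. condition 'offers immunizations' holds; expired-stock purge 49 days ago vs limit 45 → not met
3. expired items on shelf 4 > 2 → not met
4. condition 'performs sterile compounding' does not hold → requirement n/a → met
5. condition 'dispenses Schedule II substances' does not hold → requirement n/a → met
6. compounding area certification 493 days ago vs limit 540 → met
7. patient counseling notice absent → not met
8. licensed pharmacists on duty per shift 0 < 3 → not met
9. controlled-substance inventory 33 days ago vs limit 30 → not met
Not met: 2, 3, 7, 8, 9

2, 3, 7, 8, 9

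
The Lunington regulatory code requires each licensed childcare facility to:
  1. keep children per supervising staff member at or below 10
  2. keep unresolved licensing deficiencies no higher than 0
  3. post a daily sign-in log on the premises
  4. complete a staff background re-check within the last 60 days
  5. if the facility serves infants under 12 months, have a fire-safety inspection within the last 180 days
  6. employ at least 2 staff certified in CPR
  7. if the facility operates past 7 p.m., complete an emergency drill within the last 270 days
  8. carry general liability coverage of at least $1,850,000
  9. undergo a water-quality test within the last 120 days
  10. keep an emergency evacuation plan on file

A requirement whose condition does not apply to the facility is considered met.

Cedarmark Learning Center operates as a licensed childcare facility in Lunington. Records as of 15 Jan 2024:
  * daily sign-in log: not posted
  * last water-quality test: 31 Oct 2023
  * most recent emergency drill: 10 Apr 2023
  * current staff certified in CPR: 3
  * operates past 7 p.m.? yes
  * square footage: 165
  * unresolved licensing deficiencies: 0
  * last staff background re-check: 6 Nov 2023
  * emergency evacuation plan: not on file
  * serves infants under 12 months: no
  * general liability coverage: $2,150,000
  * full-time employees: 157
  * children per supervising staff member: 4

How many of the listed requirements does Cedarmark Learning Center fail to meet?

1. children per supervising staff member 4 ≤ 10 → met
2. unresolved licensing deficiencies 0 ≤ 0 → met
3. daily sign-in log absent → not met
4. staff background re-check 70 days ago vs limit 60 → not met
5. condition 'serves infants under 12 months' does not hold → requirement n/a → met
6. staff certified in CPR 3 ≥ 2 → met
7. condition 'operates past 7 p.m.' holds; emergency drill 280 days ago vs limit 270 → not met
8. general liability coverage $2,150,000 ≥ $1,850,000 → met
9. water-quality test 76 days ago vs limit 120 → met
10. emergency evacuation plan absent → not met
Not met: 4 of 10

4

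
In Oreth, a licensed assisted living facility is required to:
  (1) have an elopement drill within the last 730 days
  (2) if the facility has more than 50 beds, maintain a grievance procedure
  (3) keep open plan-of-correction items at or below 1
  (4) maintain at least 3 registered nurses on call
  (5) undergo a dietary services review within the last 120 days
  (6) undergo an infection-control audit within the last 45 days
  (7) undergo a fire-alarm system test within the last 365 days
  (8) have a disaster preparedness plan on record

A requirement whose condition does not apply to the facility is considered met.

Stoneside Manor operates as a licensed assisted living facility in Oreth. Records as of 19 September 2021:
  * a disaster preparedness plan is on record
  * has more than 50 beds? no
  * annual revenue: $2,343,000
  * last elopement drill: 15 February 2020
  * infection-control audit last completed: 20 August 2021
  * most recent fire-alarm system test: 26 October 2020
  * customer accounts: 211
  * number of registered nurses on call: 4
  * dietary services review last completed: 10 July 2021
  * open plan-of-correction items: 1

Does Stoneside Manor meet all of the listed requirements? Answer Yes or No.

1. elopement drill 582 days ago vs limit 730 → met
2. condition 'has more than 50 beds' does not hold → requirement n/a → met
3. open plan-of-correction items 1 ≤ 1 → met
4. registered nurses on call 4 ≥ 3 → met
5. dietary services review 71 days ago vs limit 120 → met
6. infection-control audit 30 days ago vs limit 45 → met
7. fire-alarm system test 328 days ago vs limit 365 → met
8. disaster preparedness plan present → met
All met.

Yes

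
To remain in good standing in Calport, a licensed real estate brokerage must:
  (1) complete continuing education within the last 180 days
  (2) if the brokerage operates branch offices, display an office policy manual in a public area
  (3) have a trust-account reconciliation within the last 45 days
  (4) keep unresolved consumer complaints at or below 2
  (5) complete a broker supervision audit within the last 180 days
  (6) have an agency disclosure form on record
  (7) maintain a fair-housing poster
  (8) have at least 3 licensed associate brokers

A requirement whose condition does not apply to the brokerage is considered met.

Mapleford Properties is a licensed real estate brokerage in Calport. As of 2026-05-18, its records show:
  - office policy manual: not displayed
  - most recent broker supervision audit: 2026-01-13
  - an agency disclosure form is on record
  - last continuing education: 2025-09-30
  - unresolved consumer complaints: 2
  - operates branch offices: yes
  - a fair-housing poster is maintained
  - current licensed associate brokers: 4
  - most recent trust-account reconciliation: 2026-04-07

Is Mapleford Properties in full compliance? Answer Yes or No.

1. continuing education 230 days ago vs limit 180 → not met
2. condition 'operates branch offices' holds; office policy manual absent → not met
3. trust-account reconciliation 41 days ago vs limit 45 → met
4. unresolved consumer complaints 2 ≤ 2 → met
5. broker supervision audit 125 days ago vs limit 180 → met
6. agency disclosure form present → met
7. fair-housing poster present → met
8. licensed associate brokers 4 ≥ 3 → met
Not met: 1, 2

No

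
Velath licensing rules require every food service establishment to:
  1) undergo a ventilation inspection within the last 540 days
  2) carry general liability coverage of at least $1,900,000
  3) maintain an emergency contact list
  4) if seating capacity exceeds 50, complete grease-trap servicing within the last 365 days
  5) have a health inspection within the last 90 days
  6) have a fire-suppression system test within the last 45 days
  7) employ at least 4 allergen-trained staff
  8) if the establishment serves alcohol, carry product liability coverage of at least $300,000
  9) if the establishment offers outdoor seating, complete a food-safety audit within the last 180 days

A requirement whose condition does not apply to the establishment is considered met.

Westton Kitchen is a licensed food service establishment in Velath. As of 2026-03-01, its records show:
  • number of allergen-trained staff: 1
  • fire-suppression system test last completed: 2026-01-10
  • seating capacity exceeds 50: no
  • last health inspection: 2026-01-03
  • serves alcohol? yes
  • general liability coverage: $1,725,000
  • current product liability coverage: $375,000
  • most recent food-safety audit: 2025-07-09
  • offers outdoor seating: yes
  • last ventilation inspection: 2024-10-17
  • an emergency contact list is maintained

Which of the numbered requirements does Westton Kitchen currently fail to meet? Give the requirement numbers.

1. ventilation inspection 500 days ago vs limit 540 → met
2. general liability coverage $1,725,000 < $1,900,000 → not met
3. emergency contact list present → met
4. condition 'seating capacity exceeds 50' does not hold → requirement n/a → met
5. health inspection 57 days ago vs limit 90 → met
6. fire-suppression system test 50 days ago vs limit 45 → not met
7. allergen-trained staff 1 < 4 → not met
8. condition 'serves alcohol' holds; product liability coverage $375,000 ≥ $300,000 → met
9. condition 'offers outdoor seating' holds; food-safety audit 235 days ago vs limit 180 → not met
Not met: 2, 6, 7, 9

2, 6, 7, 9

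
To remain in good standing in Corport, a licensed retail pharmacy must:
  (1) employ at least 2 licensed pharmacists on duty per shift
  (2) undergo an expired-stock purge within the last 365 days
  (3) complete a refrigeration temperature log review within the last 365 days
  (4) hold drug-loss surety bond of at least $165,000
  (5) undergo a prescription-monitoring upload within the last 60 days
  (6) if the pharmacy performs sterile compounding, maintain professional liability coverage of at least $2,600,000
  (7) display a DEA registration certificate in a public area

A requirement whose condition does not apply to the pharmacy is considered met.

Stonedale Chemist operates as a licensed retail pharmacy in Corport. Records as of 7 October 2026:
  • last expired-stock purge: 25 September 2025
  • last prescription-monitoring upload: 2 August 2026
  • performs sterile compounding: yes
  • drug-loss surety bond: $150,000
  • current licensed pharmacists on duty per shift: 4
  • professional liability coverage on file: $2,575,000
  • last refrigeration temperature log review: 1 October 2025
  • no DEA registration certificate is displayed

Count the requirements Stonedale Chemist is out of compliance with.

6

1. licensed pharmacists on duty per shift 4 ≥ 2 → met
2. expired-stock purge 377 days ago vs limit 365 → not met
3. refrigeration temperature log review 371 days ago vs limit 365 → not met
4. drug-loss surety bond $150,000 < $165,000 → not met
5. prescription-monitoring upload 66 days ago vs limit 60 → not met
6. condition 'performs sterile compounding' holds; professional liability coverage $2,575,000 < $2,600,000 → not met
7. DEA registration certificate absent → not met
Not met: 6 of 7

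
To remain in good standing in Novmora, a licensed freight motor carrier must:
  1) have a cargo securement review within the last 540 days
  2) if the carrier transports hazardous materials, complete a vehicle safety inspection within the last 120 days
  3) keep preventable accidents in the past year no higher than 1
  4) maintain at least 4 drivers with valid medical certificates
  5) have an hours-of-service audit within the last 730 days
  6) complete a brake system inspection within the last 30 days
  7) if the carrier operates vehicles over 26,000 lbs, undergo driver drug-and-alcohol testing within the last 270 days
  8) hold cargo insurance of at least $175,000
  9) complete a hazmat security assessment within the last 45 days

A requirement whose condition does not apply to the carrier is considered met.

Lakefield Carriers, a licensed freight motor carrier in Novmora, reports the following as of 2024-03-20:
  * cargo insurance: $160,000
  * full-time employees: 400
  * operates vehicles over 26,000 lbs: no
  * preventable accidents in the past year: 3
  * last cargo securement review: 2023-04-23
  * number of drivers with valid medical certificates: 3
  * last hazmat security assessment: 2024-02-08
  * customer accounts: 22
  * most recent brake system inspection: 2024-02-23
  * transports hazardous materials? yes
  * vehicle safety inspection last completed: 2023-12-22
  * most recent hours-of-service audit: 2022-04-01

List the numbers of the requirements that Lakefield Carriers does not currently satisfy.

3, 4, 8

1. cargo securement review 332 days ago vs limit 540 → met
2. condition 'transports hazardous materials' holds; vehicle safety inspection 89 days ago vs limit 120 → met
3. preventable accidents in the past year 3 > 1 → not met
4. drivers with valid medical certificates 3 < 4 → not met
5. hours-of-service audit 719 days ago vs limit 730 → met
6. brake system inspection 26 days ago vs limit 30 → met
7. condition 'operates vehicles over 26,000 lbs' does not hold → requirement n/a → met
8. cargo insurance $160,000 < $175,000 → not met
9. hazmat security assessment 41 days ago vs limit 45 → met
Not met: 3, 4, 8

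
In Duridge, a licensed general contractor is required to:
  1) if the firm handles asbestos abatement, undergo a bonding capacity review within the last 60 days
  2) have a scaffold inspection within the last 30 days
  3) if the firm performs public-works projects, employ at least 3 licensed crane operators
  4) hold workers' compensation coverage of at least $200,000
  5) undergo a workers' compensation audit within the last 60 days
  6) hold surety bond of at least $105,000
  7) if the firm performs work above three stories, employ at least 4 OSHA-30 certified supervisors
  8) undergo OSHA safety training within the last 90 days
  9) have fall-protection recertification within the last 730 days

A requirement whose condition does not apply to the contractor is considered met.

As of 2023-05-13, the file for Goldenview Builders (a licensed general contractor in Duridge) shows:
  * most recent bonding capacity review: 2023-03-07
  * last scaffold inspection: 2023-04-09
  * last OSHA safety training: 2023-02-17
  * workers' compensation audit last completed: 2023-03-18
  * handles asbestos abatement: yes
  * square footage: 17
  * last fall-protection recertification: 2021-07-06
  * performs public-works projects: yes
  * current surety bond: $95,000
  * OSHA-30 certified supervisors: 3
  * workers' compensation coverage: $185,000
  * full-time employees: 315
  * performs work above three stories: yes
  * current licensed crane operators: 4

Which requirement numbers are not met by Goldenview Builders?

1, 2, 4, 6, 7

1. condition 'handles asbestos abatement' holds; bonding capacity review 67 days ago vs limit 60 → not met
2. scaffold inspection 34 days ago vs limit 30 → not met
3. condition 'performs public-works projects' holds; licensed crane operators 4 ≥ 3 → met
4. workers' compensation coverage $185,000 < $200,000 → not met
5. workers' compensation audit 56 days ago vs limit 60 → met
6. surety bond $95,000 < $105,000 → not met
7. condition 'performs work above three stories' holds; OSHA-30 certified supervisors 3 < 4 → not met
8. OSHA safety training 85 days ago vs limit 90 → met
9. fall-protection recertification 676 days ago vs limit 730 → met
Not met: 1, 2, 4, 6, 7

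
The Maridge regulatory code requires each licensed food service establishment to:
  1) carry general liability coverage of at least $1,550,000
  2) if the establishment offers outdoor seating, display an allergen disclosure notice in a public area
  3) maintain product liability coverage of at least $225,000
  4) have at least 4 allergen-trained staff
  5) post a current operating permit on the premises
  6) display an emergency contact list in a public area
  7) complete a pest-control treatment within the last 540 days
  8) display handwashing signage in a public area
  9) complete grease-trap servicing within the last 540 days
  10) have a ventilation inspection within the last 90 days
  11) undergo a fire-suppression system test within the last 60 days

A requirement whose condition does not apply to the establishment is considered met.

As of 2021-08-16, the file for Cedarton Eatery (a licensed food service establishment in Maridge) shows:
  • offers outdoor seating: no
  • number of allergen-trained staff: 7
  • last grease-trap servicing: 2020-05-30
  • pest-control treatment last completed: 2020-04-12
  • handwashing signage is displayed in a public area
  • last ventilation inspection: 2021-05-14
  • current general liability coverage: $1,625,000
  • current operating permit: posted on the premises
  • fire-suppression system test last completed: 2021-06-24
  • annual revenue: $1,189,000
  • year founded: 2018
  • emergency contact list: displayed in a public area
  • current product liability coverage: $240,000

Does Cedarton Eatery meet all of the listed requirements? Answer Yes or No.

1. general liability coverage $1,625,000 ≥ $1,550,000 → met
2. condition 'offers outdoor seating' does not hold → requirement n/a → met
3. product liability coverage $240,000 ≥ $225,000 → met
4. allergen-trained staff 7 ≥ 4 → met
5. current operating permit present → met
6. emergency contact list present → met
7. pest-control treatment 491 days ago vs limit 540 → met
8. handwashing signage present → met
9. grease-trap servicing 443 days ago vs limit 540 → met
10. ventilation inspection 94 days ago vs limit 90 → not met
11. fire-suppression system test 53 days ago vs limit 60 → met
Not met: 10

No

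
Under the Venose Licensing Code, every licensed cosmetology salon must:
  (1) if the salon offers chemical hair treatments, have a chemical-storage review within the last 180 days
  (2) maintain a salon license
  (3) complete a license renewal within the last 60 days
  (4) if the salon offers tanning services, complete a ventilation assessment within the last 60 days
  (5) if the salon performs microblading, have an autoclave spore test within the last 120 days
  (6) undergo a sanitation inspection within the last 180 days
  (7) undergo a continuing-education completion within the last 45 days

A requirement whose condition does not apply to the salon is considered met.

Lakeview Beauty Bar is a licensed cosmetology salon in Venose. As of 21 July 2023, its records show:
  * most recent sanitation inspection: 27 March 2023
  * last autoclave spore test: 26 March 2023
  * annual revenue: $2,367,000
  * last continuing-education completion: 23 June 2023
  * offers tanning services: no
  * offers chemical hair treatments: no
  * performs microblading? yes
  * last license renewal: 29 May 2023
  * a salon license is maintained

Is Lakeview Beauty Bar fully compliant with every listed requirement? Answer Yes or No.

1. condition 'offers chemical hair treatments' does not hold → requirement n/a → met
2. salon license present → met
3. license renewal 53 days ago vs limit 60 → met
4. condition 'offers tanning services' does not hold → requirement n/a → met
5. condition 'performs microblading' holds; autoclave spore test 117 days ago vs limit 120 → met
6. sanitation inspection 116 days ago vs limit 180 → met
7. continuing-education completion 28 days ago vs limit 45 → met
All met.

Yes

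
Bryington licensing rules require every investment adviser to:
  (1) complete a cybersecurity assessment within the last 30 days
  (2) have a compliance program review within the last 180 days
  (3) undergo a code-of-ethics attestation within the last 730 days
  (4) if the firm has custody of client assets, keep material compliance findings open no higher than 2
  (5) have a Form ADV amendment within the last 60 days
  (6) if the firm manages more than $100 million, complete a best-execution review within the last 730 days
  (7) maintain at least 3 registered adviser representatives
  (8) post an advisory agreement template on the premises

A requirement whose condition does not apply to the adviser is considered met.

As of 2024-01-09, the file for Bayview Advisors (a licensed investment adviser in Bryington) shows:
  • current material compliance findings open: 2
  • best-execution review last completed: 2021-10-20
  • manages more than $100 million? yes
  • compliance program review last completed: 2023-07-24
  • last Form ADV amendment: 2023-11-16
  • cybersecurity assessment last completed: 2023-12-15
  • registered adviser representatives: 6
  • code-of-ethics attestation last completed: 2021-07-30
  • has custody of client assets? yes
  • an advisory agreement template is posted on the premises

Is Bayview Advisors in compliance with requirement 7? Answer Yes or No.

Yes

7. registered adviser representatives 6 ≥ 3 → met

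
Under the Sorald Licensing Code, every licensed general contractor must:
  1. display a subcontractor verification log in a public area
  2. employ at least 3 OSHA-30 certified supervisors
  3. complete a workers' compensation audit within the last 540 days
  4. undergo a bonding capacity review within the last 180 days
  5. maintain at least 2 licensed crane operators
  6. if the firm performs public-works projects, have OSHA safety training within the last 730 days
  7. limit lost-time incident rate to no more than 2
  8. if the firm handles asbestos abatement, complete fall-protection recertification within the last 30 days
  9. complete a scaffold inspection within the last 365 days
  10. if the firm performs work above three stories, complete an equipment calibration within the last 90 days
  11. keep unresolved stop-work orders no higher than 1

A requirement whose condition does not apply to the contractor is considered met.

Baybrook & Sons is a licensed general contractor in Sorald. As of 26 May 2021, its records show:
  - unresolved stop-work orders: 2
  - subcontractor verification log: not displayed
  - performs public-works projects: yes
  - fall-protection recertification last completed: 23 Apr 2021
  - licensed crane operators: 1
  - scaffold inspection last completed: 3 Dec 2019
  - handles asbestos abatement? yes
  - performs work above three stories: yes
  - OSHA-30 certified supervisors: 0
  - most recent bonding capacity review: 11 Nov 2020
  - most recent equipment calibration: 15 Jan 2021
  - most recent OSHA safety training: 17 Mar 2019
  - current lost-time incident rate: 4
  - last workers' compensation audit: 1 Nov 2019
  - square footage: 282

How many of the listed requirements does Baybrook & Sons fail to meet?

11

1. subcontractor verification log absent → not met
2. OSHA-30 certified supervisors 0 < 3 → not met
3. workers' compensation audit 572 days ago vs limit 540 → not met
4. bonding capacity review 196 days ago vs limit 180 → not met
5. licensed crane operators 1 < 2 → not met
6. condition 'performs public-works projects' holds; OSHA safety training 801 days ago vs limit 730 → not met
7. lost-time incident rate 4 > 2 → not met
8. condition 'handles asbestos abatement' holds; fall-protection recertification 33 days ago vs limit 30 → not met
9. scaffold inspection 540 days ago vs limit 365 → not met
10. condition 'performs work above three stories' holds; equipment calibration 131 days ago vs limit 90 → not met
11. unresolved stop-work orders 2 > 1 → not met
Not met: 11 of 11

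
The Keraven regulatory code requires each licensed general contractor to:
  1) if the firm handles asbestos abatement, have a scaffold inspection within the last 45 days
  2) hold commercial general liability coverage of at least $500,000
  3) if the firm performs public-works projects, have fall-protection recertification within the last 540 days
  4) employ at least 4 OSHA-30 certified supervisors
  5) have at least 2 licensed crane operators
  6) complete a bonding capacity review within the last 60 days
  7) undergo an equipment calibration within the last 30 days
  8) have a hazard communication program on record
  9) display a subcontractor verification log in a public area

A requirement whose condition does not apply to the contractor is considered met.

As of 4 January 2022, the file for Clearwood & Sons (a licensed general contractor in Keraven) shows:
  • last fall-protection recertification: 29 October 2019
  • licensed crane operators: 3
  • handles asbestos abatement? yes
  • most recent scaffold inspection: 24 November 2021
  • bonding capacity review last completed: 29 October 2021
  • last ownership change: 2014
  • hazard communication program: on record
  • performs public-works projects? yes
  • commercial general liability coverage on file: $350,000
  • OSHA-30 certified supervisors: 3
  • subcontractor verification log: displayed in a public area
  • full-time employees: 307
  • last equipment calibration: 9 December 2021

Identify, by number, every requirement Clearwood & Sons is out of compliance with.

2, 3, 4, 6

1. condition 'handles asbestos abatement' holds; scaffold inspection 41 days ago vs limit 45 → met
2. commercial general liability coverage $350,000 < $500,000 → not met
3. condition 'performs public-works projects' holds; fall-protection recertification 798 days ago vs limit 540 → not met
4. OSHA-30 certified supervisors 3 < 4 → not met
5. licensed crane operators 3 ≥ 2 → met
6. bonding capacity review 67 days ago vs limit 60 → not met
7. equipment calibration 26 days ago vs limit 30 → met
8. hazard communication program present → met
9. subcontractor verification log present → met
Not met: 2, 3, 4, 6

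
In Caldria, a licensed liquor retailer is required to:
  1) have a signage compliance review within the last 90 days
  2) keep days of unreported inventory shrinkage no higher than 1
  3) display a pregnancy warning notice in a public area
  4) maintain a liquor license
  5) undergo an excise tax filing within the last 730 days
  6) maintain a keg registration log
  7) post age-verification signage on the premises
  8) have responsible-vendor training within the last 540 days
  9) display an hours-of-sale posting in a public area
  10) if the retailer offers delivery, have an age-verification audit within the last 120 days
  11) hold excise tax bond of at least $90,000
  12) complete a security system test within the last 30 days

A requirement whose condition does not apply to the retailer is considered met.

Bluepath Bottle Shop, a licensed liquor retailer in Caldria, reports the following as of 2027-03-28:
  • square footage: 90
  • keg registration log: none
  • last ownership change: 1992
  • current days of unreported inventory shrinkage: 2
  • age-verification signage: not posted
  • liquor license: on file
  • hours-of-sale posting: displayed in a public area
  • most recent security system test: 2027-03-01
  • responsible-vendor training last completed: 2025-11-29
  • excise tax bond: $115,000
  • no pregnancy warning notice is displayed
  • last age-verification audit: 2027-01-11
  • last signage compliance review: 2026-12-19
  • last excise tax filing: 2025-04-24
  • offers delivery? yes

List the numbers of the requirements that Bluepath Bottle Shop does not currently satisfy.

1. signage compliance review 99 days ago vs limit 90 → not met
2. days of unreported inventory shrinkage 2 > 1 → not met
3. pregnancy warning notice absent → not met
4. liquor license present → met
5. excise tax filing 703 days ago vs limit 730 → met
6. keg registration log absent → not met
7. age-verification signage absent → not met
8. responsible-vendor training 484 days ago vs limit 540 → met
9. hours-of-sale posting present → met
10. condition 'offers delivery' holds; age-verification audit 76 days ago vs limit 120 → met
11. excise tax bond $115,000 ≥ $90,000 → met
12. security system test 27 days ago vs limit 30 → met
Not met: 1, 2, 3, 6, 7

1, 2, 3, 6, 7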